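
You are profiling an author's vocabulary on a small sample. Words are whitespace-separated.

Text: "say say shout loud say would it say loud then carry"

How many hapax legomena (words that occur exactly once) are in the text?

5

Frequencies: say:4, loud:2, shout:1, would:1, it:1, then:1, carry:1
Hapax (freq=1): carry, it, shout, then, would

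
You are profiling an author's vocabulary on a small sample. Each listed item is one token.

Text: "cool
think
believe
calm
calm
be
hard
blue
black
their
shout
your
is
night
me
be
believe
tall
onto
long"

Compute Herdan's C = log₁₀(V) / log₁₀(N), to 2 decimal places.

0.95

N = 20, V = 17.
log₁₀(V) = 1.230449, log₁₀(N) = 1.301030
C = 1.230449 / 1.301030 = 0.95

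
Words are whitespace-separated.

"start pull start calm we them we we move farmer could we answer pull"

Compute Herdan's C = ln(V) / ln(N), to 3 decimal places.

N = 14, V = 9.
ln(V) = 2.197225, ln(N) = 2.639057
C = 2.197225 / 2.639057 = 0.833

0.833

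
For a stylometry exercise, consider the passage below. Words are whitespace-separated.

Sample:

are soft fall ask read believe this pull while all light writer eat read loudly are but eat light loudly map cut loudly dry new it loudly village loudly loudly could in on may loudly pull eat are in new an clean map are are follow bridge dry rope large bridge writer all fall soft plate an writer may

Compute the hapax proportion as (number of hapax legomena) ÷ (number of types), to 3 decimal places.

0.469

Frequencies: loudly:7, are:5, writer:3, eat:3, soft:2, fall:2, read:2, pull:2, all:2, light:2, map:2, dry:2, new:2, in:2, may:2, an:2, bridge:2, ask:1, believe:1, this:1, … (12 more, each freq 1)
Hapax count = 15; type count = 32.
Ratio = 15 / 32 = 0.469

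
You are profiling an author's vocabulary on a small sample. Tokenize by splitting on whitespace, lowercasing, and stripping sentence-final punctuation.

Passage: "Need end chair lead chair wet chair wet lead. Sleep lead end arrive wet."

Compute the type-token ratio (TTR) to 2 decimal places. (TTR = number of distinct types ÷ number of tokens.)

0.50

N = 14 tokens, V = 7 types.
TTR = V / N = 7 / 14 = 0.50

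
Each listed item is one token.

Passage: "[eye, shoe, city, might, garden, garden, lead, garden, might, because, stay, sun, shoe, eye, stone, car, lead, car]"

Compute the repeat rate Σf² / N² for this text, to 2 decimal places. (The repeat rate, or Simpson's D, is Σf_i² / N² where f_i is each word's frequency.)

Frequencies: garden:3, eye:2, shoe:2, might:2, lead:2, car:2, city:1, because:1, stay:1, sun:1, stone:1
Σf² = 34; N² = 324
Repeat rate = 34 / 324 = 0.10

0.10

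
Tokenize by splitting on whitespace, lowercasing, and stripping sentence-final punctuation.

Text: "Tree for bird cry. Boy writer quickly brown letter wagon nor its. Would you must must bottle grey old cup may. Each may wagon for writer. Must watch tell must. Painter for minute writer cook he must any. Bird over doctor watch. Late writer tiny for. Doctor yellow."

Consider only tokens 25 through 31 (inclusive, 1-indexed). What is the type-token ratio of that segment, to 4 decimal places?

0.8571

Segment tokens 25–31: for, writer, must, watch, tell, must, painter
Segment N = 7, segment V = 6.
TTR = 6 / 7 = 0.8571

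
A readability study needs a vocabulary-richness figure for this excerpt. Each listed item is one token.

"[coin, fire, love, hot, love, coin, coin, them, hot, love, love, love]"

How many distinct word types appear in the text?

5

Distinct types: {coin, fire, hot, love, them}
V = 5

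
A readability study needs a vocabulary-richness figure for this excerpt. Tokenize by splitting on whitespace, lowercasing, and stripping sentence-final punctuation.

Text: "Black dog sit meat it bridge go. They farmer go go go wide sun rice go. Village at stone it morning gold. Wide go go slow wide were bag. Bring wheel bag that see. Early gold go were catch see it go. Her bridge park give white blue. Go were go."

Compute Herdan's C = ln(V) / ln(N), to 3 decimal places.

N = 51, V = 31.
ln(V) = 3.433987, ln(N) = 3.931826
C = 3.433987 / 3.931826 = 0.873

0.873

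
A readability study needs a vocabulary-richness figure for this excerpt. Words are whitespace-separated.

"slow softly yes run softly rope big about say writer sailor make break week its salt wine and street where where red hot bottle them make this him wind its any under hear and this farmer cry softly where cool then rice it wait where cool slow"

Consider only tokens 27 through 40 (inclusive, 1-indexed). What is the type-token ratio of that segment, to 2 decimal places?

Segment tokens 27–40: this, him, wind, its, any, under, hear, and, this, farmer, cry, softly, where, cool
Segment N = 14, segment V = 13.
TTR = 13 / 14 = 0.93

0.93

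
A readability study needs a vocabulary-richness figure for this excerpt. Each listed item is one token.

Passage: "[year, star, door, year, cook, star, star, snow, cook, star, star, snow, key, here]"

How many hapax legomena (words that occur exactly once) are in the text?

Frequencies: star:5, year:2, cook:2, snow:2, door:1, key:1, here:1
Hapax (freq=1): door, here, key

3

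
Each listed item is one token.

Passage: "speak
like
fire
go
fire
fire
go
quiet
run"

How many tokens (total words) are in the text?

Tokens: speak, like, fire, go, fire, fire, go, quiet, run
N = 9

9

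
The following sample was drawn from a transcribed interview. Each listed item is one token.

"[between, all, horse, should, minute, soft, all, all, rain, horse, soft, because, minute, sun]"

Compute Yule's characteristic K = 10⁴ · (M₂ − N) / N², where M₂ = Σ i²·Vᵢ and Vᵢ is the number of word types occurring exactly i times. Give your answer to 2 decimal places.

612.24

Frequencies: all:3, horse:2, minute:2, soft:2, between:1, should:1, rain:1, because:1, sun:1
N = 14. Frequency spectrum: V_1=5, V_2=3, V_3=1
M₂ = 1²·5 + 2²·3 + 3²·1 = 26
K = 10000 × (26 − 14) / 14² = 612.24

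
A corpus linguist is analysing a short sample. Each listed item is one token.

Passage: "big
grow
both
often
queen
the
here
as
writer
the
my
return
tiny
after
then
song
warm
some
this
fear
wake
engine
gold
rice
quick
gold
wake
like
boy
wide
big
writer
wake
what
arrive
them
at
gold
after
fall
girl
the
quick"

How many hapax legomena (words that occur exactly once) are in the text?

Frequencies: the:3, wake:3, gold:3, big:2, writer:2, after:2, quick:2, grow:1, both:1, often:1, queen:1, here:1, as:1, my:1, return:1, tiny:1, then:1, song:1, warm:1, some:1, … (13 more, each freq 1)
Hapax (freq=1): arrive, as, at, both, boy, engine, fall, fear, girl, grow, here, like, my, often, queen, return, rice, some, song, them, then, this, tiny, warm, what, wide

26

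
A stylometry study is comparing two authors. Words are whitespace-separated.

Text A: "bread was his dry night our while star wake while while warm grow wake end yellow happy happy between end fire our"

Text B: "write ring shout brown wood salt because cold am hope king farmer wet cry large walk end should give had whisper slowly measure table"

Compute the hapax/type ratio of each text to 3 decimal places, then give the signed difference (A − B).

-0.312

A: hapax=11, V=16, ratio=0.688
B: hapax=24, V=24, ratio=1.000
Difference = 0.688 − 1.000 = -0.312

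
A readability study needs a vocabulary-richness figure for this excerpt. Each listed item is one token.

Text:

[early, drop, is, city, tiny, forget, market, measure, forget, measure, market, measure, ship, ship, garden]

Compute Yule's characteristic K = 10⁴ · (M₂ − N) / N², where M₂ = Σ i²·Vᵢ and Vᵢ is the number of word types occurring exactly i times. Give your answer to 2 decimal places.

533.33

Frequencies: measure:3, forget:2, market:2, ship:2, early:1, drop:1, is:1, city:1, tiny:1, garden:1
N = 15. Frequency spectrum: V_1=6, V_2=3, V_3=1
M₂ = 1²·6 + 2²·3 + 3²·1 = 27
K = 10000 × (27 − 15) / 15² = 533.33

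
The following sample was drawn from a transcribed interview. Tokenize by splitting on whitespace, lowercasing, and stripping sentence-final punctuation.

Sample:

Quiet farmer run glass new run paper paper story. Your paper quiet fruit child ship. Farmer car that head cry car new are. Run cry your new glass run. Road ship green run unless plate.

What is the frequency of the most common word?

Frequencies: run:5, new:3, paper:3, quiet:2, farmer:2, glass:2, your:2, ship:2, car:2, cry:2, story:1, fruit:1, child:1, that:1, head:1, are:1, road:1, green:1, unless:1, plate:1
Most common: 'run' with frequency 5.

5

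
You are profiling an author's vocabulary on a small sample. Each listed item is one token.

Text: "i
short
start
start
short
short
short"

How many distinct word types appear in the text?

Distinct types: {i, short, start}
V = 3

3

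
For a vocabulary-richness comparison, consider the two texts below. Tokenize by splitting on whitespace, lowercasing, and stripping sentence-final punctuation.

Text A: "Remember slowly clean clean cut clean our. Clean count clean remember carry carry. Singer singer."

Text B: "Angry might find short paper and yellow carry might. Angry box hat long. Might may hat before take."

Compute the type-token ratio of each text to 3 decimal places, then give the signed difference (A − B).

TTR(A) = 8/15 = 0.533
TTR(B) = 14/18 = 0.778
Difference = 0.533 − 0.778 = -0.245

-0.245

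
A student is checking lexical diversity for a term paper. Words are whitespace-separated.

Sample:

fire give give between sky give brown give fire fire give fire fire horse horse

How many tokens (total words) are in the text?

15

Tokens: fire, give, give, between, sky, give, brown, give, fire, fire, give, fire, fire, horse, horse
N = 15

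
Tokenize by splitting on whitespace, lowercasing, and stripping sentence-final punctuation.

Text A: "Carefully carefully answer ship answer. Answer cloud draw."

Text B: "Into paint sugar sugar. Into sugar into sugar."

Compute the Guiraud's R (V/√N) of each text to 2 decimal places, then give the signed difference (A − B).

0.71

A: V=5, N=8, R=1.77
B: V=3, N=8, R=1.06
Difference = 1.77 − 1.06 = 0.71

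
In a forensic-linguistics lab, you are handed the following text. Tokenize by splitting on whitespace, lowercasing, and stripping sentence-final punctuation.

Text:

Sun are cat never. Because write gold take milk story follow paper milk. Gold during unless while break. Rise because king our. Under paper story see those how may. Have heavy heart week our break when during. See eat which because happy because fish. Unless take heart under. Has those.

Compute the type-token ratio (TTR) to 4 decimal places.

0.6800

N = 50 tokens, V = 34 types.
TTR = V / N = 34 / 50 = 0.6800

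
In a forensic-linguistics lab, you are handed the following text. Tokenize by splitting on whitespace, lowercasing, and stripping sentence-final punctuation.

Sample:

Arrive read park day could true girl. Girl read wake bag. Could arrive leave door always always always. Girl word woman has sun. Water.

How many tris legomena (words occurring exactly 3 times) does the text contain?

Frequencies: girl:3, always:3, arrive:2, read:2, could:2, park:1, day:1, true:1, wake:1, bag:1, leave:1, door:1, word:1, woman:1, has:1, sun:1, water:1
Words with frequency 3: always, girl

2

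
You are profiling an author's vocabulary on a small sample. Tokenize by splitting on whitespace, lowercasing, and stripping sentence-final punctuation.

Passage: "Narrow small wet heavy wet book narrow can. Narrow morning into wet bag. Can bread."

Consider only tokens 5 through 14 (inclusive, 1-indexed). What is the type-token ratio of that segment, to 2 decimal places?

Segment tokens 5–14: wet, book, narrow, can, narrow, morning, into, wet, bag, can
Segment N = 10, segment V = 7.
TTR = 7 / 10 = 0.70

0.70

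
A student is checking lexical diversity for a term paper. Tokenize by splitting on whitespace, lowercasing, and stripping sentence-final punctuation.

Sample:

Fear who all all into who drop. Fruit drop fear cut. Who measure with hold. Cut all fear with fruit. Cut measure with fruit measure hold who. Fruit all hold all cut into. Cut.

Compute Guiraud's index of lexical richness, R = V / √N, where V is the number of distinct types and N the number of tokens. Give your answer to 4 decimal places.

1.7150

N = 34, V = 10.
√N = 5.830952
R = 10 / 5.830952 = 1.7150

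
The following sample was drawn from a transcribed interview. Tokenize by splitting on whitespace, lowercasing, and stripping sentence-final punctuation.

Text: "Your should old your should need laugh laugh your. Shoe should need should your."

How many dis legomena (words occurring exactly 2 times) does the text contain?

Frequencies: your:4, should:4, need:2, laugh:2, old:1, shoe:1
Words with frequency 2: laugh, need

2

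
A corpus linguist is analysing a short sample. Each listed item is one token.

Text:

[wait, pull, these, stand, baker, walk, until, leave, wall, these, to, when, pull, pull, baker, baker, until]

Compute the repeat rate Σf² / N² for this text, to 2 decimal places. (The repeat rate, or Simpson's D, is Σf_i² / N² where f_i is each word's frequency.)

0.11

Frequencies: pull:3, baker:3, these:2, until:2, wait:1, stand:1, walk:1, leave:1, wall:1, to:1, when:1
Σf² = 33; N² = 289
Repeat rate = 33 / 289 = 0.11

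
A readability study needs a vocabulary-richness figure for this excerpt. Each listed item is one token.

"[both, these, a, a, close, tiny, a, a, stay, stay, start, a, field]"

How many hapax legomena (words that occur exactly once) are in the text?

Frequencies: a:5, stay:2, both:1, these:1, close:1, tiny:1, start:1, field:1
Hapax (freq=1): both, close, field, start, these, tiny

6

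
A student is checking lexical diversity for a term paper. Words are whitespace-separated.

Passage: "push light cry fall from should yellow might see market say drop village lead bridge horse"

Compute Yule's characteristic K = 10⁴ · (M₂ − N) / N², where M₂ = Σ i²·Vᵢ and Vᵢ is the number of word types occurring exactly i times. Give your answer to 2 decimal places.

Frequencies: push:1, light:1, cry:1, fall:1, from:1, should:1, yellow:1, might:1, see:1, market:1, say:1, drop:1, village:1, lead:1, bridge:1, horse:1
N = 16. Frequency spectrum: V_1=16
M₂ = 1²·16 = 16
K = 10000 × (16 − 16) / 16² = 0.00

0.00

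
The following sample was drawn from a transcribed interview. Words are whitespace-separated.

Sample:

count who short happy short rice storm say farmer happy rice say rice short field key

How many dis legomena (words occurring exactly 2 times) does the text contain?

Frequencies: short:3, rice:3, happy:2, say:2, count:1, who:1, storm:1, farmer:1, field:1, key:1
Words with frequency 2: happy, say

2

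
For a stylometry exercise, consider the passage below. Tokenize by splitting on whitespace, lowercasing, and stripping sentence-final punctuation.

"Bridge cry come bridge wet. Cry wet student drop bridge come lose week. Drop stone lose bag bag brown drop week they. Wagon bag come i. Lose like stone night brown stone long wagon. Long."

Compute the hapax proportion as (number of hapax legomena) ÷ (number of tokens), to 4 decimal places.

0.1429

Frequencies: bridge:3, come:3, drop:3, lose:3, stone:3, bag:3, cry:2, wet:2, week:2, brown:2, wagon:2, long:2, student:1, they:1, i:1, like:1, night:1
Hapax count = 5; token count = 35.
Ratio = 5 / 35 = 0.1429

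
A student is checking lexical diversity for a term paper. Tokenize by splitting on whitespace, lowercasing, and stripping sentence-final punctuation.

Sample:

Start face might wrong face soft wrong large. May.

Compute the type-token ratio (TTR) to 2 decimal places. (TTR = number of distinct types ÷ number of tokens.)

0.78

N = 9 tokens, V = 7 types.
TTR = V / N = 7 / 9 = 0.78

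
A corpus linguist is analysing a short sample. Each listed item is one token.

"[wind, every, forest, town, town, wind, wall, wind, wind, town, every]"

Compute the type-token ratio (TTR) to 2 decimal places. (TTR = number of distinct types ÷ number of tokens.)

N = 11 tokens, V = 5 types.
TTR = V / N = 5 / 11 = 0.45

0.45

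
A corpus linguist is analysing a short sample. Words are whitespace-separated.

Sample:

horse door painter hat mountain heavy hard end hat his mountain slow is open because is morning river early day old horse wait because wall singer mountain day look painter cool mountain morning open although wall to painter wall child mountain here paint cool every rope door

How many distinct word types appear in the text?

30

Distinct types: {although, because, child, cool, day, door, early, end, every, hard, hat, heavy, here, his, horse, is, look, morning, mountain, old, open, paint, painter, river, rope, singer, slow, to, wait, wall}
V = 30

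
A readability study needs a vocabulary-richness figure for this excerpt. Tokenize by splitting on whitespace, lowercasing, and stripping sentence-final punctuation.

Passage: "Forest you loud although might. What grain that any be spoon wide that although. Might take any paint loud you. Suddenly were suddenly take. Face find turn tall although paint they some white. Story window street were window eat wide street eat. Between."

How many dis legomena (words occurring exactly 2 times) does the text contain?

13

Frequencies: although:3, you:2, loud:2, might:2, that:2, any:2, wide:2, take:2, paint:2, suddenly:2, were:2, window:2, street:2, eat:2, forest:1, what:1, grain:1, be:1, spoon:1, face:1, … (8 more, each freq 1)
Words with frequency 2: any, eat, loud, might, paint, street, suddenly, take, that, were, wide, window, you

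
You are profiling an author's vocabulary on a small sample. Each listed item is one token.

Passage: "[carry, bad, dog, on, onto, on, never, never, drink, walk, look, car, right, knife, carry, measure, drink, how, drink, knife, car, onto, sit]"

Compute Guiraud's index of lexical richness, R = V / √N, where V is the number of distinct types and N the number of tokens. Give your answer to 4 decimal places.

3.1277

N = 23, V = 15.
√N = 4.795832
R = 15 / 4.795832 = 3.1277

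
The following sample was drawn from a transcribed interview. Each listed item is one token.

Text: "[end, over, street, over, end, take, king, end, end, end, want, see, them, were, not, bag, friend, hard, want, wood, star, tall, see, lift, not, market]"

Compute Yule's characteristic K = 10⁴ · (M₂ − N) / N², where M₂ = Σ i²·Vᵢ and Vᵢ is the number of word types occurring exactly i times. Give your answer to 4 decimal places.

Frequencies: end:5, over:2, want:2, see:2, not:2, street:1, take:1, king:1, them:1, were:1, bag:1, friend:1, hard:1, wood:1, star:1, tall:1, lift:1, market:1
N = 26. Frequency spectrum: V_1=13, V_2=4, V_5=1
M₂ = 1²·13 + 2²·4 + 5²·1 = 54
K = 10000 × (54 − 26) / 26² = 414.2012

414.2012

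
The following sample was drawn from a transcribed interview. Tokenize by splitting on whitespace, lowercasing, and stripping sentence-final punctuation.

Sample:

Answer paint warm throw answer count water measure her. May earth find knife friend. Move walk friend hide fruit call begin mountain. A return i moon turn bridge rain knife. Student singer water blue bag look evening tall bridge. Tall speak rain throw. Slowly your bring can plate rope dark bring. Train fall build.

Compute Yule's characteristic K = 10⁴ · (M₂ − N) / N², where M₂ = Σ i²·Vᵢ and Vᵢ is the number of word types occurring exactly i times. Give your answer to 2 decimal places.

61.73

Frequencies: answer:2, throw:2, water:2, knife:2, friend:2, bridge:2, rain:2, tall:2, bring:2, paint:1, warm:1, count:1, measure:1, her:1, may:1, earth:1, find:1, move:1, walk:1, hide:1, … (25 more, each freq 1)
N = 54. Frequency spectrum: V_1=36, V_2=9
M₂ = 1²·36 + 2²·9 = 72
K = 10000 × (72 − 54) / 54² = 61.73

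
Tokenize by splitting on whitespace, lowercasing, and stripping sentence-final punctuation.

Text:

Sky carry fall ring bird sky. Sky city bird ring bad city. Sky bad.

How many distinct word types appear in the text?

Distinct types: {bad, bird, carry, city, fall, ring, sky}
V = 7

7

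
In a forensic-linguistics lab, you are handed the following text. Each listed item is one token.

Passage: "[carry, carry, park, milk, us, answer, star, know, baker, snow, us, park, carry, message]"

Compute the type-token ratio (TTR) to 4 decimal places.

N = 14 tokens, V = 10 types.
TTR = V / N = 10 / 14 = 0.7143

0.7143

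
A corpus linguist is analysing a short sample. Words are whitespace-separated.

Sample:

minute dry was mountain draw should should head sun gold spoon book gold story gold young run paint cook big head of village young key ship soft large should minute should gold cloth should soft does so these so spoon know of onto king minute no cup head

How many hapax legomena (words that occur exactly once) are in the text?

23

Frequencies: should:5, gold:4, minute:3, head:3, spoon:2, young:2, of:2, soft:2, so:2, dry:1, was:1, mountain:1, draw:1, sun:1, book:1, story:1, run:1, paint:1, cook:1, big:1, … (12 more, each freq 1)
Hapax (freq=1): big, book, cloth, cook, cup, does, draw, dry, key, king, know, large, mountain, no, onto, paint, run, ship, story, sun, these, village, was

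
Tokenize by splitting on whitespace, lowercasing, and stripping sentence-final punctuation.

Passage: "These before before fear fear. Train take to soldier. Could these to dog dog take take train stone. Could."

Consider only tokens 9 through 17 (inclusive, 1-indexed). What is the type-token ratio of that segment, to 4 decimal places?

Segment tokens 9–17: soldier, could, these, to, dog, dog, take, take, train
Segment N = 9, segment V = 7.
TTR = 7 / 9 = 0.7778

0.7778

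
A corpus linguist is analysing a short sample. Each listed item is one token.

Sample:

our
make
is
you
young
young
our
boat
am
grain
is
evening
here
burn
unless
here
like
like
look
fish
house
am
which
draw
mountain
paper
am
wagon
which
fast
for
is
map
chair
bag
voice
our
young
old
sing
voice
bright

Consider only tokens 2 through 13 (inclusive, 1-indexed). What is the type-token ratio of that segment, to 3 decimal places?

Segment tokens 2–13: make, is, you, young, young, our, boat, am, grain, is, evening, here
Segment N = 12, segment V = 10.
TTR = 10 / 12 = 0.833

0.833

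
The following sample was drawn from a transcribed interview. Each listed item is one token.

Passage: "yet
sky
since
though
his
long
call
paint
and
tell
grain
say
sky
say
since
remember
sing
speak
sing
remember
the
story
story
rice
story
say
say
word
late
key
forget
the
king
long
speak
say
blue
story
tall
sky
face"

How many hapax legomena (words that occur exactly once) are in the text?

Frequencies: say:5, story:4, sky:3, since:2, long:2, remember:2, sing:2, speak:2, the:2, yet:1, though:1, his:1, call:1, paint:1, and:1, tell:1, grain:1, rice:1, word:1, late:1, … (6 more, each freq 1)
Hapax (freq=1): and, blue, call, face, forget, grain, his, key, king, late, paint, rice, tall, tell, though, word, yet

17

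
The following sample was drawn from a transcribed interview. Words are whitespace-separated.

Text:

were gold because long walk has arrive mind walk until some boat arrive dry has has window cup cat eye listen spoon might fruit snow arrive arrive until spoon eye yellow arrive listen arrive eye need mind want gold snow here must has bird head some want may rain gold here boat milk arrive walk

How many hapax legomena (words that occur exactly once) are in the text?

17

Frequencies: arrive:7, has:4, gold:3, walk:3, eye:3, mind:2, until:2, some:2, boat:2, listen:2, spoon:2, snow:2, want:2, here:2, were:1, because:1, long:1, dry:1, window:1, cup:1, … (11 more, each freq 1)
Hapax (freq=1): because, bird, cat, cup, dry, fruit, head, long, may, might, milk, must, need, rain, were, window, yellow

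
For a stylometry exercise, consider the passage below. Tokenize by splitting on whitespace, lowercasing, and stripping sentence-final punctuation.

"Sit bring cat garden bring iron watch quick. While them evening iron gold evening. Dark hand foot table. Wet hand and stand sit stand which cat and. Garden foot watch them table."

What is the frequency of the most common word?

2

Frequencies: sit:2, bring:2, cat:2, garden:2, iron:2, watch:2, them:2, evening:2, hand:2, foot:2, table:2, and:2, stand:2, quick:1, while:1, gold:1, dark:1, wet:1, which:1
Most common: 'sit' with frequency 2.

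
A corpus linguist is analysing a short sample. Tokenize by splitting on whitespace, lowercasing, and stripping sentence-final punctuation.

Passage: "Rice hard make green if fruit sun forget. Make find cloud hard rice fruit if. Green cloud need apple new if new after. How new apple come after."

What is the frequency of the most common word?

Frequencies: if:3, new:3, rice:2, hard:2, make:2, green:2, fruit:2, cloud:2, apple:2, after:2, sun:1, forget:1, find:1, need:1, how:1, come:1
Most common: 'if' with frequency 3.

3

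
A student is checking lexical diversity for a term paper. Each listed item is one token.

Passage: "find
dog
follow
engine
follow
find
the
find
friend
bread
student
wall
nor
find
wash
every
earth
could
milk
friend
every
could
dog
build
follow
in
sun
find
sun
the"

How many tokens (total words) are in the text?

30

Tokens: find, dog, follow, engine, follow, find, the, find, friend, bread, student, wall, nor, find, wash, every, earth, could, milk, friend, every, could, dog, build, follow, in, sun, find, sun, the
N = 30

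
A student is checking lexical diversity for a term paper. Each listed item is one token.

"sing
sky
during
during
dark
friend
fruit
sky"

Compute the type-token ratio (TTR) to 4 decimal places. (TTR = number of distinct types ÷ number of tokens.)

N = 8 tokens, V = 6 types.
TTR = V / N = 6 / 8 = 0.7500

0.7500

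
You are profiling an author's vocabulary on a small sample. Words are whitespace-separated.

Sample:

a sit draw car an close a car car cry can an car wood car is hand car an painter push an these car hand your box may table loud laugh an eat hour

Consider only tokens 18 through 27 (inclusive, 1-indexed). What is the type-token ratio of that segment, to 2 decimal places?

0.80

Segment tokens 18–27: car, an, painter, push, an, these, car, hand, your, box
Segment N = 10, segment V = 8.
TTR = 8 / 10 = 0.80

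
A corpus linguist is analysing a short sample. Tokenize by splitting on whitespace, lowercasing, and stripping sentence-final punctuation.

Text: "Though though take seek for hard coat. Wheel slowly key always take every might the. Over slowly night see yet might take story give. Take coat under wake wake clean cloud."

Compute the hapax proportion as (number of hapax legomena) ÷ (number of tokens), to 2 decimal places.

Frequencies: take:4, though:2, coat:2, slowly:2, might:2, wake:2, seek:1, for:1, hard:1, wheel:1, key:1, always:1, every:1, the:1, over:1, night:1, see:1, yet:1, story:1, give:1, … (3 more, each freq 1)
Hapax count = 17; token count = 31.
Ratio = 17 / 31 = 0.55

0.55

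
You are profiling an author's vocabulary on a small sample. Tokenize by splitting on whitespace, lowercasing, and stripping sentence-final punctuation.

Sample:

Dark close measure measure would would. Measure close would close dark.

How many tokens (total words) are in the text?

11

Tokens: dark, close, measure, measure, would, would, measure, close, would, close, dark
N = 11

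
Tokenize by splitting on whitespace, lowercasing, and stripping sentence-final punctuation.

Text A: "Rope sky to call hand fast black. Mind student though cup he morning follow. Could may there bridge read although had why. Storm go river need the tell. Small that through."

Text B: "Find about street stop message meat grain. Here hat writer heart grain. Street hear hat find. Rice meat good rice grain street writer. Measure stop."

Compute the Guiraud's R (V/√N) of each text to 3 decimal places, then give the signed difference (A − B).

2.568

A: V=31, N=31, R=5.568
B: V=15, N=25, R=3.000
Difference = 5.568 − 3.000 = 2.568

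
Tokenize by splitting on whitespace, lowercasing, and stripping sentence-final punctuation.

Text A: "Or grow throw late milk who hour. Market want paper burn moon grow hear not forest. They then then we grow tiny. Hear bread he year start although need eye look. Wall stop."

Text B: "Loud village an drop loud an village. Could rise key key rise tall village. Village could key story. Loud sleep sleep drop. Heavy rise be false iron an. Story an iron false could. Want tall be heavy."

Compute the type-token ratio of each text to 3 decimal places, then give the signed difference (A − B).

0.474

TTR(A) = 29/33 = 0.879
TTR(B) = 15/37 = 0.405
Difference = 0.879 − 0.405 = 0.474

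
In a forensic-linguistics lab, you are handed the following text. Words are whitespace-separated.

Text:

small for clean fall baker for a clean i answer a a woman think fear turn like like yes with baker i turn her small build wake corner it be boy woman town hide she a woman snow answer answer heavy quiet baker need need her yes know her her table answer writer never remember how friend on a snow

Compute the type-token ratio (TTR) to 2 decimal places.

0.62

N = 60 tokens, V = 37 types.
TTR = V / N = 37 / 60 = 0.62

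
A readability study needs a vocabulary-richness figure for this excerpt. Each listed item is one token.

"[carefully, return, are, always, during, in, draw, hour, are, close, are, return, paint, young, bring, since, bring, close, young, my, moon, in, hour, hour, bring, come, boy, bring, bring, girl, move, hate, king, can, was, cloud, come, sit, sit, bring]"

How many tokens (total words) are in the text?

40

Tokens: carefully, return, are, always, during, in, draw, hour, are, close, are, return, paint, young, bring, since, bring, close, young, my, moon, in, hour, hour, bring, come, boy, bring, bring, girl, move, hate, king, can, was, cloud, come, sit, sit, bring
N = 40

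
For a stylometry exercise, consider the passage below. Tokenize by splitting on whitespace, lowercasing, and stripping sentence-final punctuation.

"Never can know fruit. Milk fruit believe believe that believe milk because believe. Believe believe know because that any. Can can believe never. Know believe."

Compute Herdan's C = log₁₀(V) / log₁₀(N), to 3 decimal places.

N = 25, V = 9.
log₁₀(V) = 0.954243, log₁₀(N) = 1.397940
C = 0.954243 / 1.397940 = 0.683

0.683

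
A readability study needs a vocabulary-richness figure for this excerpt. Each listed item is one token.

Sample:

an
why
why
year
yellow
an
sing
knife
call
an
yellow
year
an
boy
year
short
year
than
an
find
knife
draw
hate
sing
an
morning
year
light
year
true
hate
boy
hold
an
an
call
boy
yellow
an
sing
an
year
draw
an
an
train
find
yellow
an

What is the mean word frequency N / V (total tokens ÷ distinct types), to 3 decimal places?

2.722

N = 49 tokens, V = 18 types.
Mean frequency = N / V = 49 / 18 = 2.722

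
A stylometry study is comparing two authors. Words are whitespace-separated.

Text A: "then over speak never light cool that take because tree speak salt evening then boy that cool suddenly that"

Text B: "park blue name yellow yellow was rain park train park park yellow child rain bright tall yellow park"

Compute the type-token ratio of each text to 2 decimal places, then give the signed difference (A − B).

0.18

TTR(A) = 14/19 = 0.74
TTR(B) = 10/18 = 0.56
Difference = 0.74 − 0.56 = 0.18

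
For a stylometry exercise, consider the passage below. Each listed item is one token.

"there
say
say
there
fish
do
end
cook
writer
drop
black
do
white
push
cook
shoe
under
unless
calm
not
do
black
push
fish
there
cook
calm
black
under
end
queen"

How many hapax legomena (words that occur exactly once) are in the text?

Frequencies: there:3, do:3, cook:3, black:3, say:2, fish:2, end:2, push:2, under:2, calm:2, writer:1, drop:1, white:1, shoe:1, unless:1, not:1, queen:1
Hapax (freq=1): drop, not, queen, shoe, unless, white, writer

7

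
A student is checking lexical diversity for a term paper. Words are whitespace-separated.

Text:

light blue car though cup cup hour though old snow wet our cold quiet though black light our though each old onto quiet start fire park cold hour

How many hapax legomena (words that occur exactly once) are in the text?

10

Frequencies: though:4, light:2, cup:2, hour:2, old:2, our:2, cold:2, quiet:2, blue:1, car:1, snow:1, wet:1, black:1, each:1, onto:1, start:1, fire:1, park:1
Hapax (freq=1): black, blue, car, each, fire, onto, park, snow, start, wet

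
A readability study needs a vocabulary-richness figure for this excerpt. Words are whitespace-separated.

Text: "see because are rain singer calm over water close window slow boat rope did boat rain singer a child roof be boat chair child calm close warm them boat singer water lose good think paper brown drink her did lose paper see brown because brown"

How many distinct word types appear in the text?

28

Distinct types: {a, are, be, because, boat, brown, calm, chair, child, close, did, drink, good, her, lose, over, paper, rain, roof, rope, see, singer, slow, them, think, warm, water, window}
V = 28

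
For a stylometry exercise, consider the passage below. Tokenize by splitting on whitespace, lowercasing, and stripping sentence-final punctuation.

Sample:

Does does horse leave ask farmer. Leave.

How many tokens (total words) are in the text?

Tokens: does, does, horse, leave, ask, farmer, leave
N = 7

7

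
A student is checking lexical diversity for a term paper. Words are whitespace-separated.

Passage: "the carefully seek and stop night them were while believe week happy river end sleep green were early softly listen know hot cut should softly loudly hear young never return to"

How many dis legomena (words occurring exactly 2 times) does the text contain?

2

Frequencies: were:2, softly:2, the:1, carefully:1, seek:1, and:1, stop:1, night:1, them:1, while:1, believe:1, week:1, happy:1, river:1, end:1, sleep:1, green:1, early:1, listen:1, know:1, … (9 more, each freq 1)
Words with frequency 2: softly, were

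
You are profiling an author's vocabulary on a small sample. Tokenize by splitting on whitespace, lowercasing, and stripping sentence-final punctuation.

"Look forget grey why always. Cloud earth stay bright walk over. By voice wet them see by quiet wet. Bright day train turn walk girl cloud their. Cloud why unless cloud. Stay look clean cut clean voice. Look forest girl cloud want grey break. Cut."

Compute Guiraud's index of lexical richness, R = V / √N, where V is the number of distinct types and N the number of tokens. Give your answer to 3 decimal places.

4.174

N = 45, V = 28.
√N = 6.708204
R = 28 / 6.708204 = 4.174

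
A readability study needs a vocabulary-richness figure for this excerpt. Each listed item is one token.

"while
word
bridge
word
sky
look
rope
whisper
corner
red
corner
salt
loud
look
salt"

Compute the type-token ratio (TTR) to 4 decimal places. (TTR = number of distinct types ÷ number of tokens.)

0.7333

N = 15 tokens, V = 11 types.
TTR = V / N = 11 / 15 = 0.7333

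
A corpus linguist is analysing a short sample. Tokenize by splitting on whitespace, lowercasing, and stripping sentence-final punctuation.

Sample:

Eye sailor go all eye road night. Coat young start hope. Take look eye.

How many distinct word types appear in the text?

Distinct types: {all, coat, eye, go, hope, look, night, road, sailor, start, take, young}
V = 12

12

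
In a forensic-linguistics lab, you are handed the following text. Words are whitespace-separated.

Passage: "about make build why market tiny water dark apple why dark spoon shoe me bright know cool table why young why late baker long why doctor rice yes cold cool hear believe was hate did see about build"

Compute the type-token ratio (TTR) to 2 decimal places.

N = 38 tokens, V = 30 types.
TTR = V / N = 30 / 38 = 0.79

0.79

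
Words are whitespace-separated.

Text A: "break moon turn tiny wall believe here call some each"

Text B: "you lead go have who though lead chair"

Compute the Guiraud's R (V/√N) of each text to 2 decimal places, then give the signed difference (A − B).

0.69

A: V=10, N=10, R=3.16
B: V=7, N=8, R=2.47
Difference = 3.16 − 2.47 = 0.69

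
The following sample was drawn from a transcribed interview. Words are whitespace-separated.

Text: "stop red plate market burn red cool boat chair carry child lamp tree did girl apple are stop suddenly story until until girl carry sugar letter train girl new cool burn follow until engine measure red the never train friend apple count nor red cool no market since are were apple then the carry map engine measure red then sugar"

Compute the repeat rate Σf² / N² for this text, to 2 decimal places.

Frequencies: red:5, cool:3, carry:3, girl:3, apple:3, until:3, stop:2, market:2, burn:2, are:2, sugar:2, train:2, engine:2, measure:2, the:2, then:2, plate:1, boat:1, chair:1, child:1, … (16 more, each freq 1)
Σf² = 130; N² = 3600
Repeat rate = 130 / 3600 = 0.04

0.04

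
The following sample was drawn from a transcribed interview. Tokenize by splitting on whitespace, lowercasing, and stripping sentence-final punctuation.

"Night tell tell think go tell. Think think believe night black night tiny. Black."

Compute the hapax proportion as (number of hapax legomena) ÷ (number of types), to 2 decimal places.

0.43

Frequencies: night:3, tell:3, think:3, black:2, go:1, believe:1, tiny:1
Hapax count = 3; type count = 7.
Ratio = 3 / 7 = 0.43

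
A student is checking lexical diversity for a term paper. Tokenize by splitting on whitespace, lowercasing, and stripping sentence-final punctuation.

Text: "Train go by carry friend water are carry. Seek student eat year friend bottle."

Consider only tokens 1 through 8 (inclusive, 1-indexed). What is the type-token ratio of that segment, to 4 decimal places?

Segment tokens 1–8: train, go, by, carry, friend, water, are, carry
Segment N = 8, segment V = 7.
TTR = 7 / 8 = 0.8750

0.8750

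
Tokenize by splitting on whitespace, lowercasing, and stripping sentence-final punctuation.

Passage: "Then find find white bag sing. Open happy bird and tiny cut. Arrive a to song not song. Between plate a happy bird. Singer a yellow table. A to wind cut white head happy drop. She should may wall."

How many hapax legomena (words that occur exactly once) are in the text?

Frequencies: a:4, happy:3, find:2, white:2, bird:2, cut:2, to:2, song:2, then:1, bag:1, sing:1, open:1, and:1, tiny:1, arrive:1, not:1, between:1, plate:1, singer:1, yellow:1, … (8 more, each freq 1)
Hapax (freq=1): and, arrive, bag, between, drop, head, may, not, open, plate, she, should, sing, singer, table, then, tiny, wall, wind, yellow

20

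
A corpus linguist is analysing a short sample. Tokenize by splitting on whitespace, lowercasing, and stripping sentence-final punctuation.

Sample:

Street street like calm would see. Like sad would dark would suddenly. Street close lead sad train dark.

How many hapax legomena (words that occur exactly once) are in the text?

6

Frequencies: street:3, would:3, like:2, sad:2, dark:2, calm:1, see:1, suddenly:1, close:1, lead:1, train:1
Hapax (freq=1): calm, close, lead, see, suddenly, train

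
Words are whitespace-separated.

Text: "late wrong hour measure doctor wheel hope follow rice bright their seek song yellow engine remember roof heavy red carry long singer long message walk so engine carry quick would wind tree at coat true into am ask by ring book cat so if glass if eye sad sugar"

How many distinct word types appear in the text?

44

Distinct types: {am, ask, at, book, bright, by, carry, cat, coat, doctor, engine, eye, follow, glass, heavy, hope, hour, if, into, late, long, measure, message, quick, red, remember, rice, ring, roof, sad, seek, singer, so, song, sugar, their, tree, true, walk, wheel, wind, would, wrong, yellow}
V = 44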